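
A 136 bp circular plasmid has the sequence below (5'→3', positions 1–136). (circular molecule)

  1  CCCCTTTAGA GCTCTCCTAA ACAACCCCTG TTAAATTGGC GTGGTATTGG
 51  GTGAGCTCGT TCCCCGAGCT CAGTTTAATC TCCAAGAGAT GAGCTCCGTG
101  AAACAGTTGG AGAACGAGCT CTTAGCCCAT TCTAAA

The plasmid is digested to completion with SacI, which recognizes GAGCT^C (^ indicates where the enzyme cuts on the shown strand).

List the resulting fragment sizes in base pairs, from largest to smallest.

SacI sites (GAGCTC) start at positions 9, 53, 66, 91, 116.
SacI cuts after base 5 of each site (before the last base), so after positions 13, 57, 70, 95, 120.
Circular molecule, 5 cuts → 5 fragments:
  14–57 → 44 bp
  58–70 → 13 bp
  71–95 → 25 bp
  96–120 → 25 bp
  121–136 then 1–13 → 16 + 13 = 29 bp
Sorted largest to smallest: 44, 29, 25, 25, 13 bp.

44, 29, 25, 25, 13 bp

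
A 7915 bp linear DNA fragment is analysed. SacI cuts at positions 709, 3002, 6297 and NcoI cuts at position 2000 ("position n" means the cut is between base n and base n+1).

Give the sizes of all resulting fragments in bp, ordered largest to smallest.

Combined cut positions (sorted): 709, 2000, 3002, 6297.
Linear molecule, 4 cuts → 5 fragments:
  709 − 0 = 709 bp
  2000 − 709 = 1291 bp
  3002 − 2000 = 1002 bp
  6297 − 3002 = 3295 bp
  7915 − 6297 = 1618 bp
Sorted largest to smallest: 3295, 1618, 1291, 1002, 709 bp.

3295, 1618, 1291, 1002, 709 bp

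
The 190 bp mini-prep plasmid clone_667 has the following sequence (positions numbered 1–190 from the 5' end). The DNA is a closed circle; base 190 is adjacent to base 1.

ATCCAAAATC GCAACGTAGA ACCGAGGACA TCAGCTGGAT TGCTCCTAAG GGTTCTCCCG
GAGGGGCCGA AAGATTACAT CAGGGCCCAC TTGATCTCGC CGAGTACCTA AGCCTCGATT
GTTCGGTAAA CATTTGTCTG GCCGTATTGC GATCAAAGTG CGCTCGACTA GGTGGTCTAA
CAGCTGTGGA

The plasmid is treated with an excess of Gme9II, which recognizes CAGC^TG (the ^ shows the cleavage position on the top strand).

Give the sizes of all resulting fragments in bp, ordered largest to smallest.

149, 41 bp

Gme9II sites (CAGCTG) start at positions 32, 181.
Gme9II cuts after base 4 of each site, so after positions 35, 184.
Circular molecule, 2 cuts → 2 fragments:
  36–184 → 149 bp
  185–190 then 1–35 → 6 + 35 = 41 bp
Sorted largest to smallest: 149, 41 bp.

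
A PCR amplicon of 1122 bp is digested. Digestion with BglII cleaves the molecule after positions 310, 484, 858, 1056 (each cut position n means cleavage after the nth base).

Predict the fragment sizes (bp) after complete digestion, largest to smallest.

374, 310, 198, 174, 66 bp

Linear molecule, 4 cuts → 5 fragments:
  310 − 0 = 310 bp
  484 − 310 = 174 bp
  858 − 484 = 374 bp
  1056 − 858 = 198 bp
  1122 − 1056 = 66 bp
Sorted largest to smallest: 374, 310, 198, 174, 66 bp.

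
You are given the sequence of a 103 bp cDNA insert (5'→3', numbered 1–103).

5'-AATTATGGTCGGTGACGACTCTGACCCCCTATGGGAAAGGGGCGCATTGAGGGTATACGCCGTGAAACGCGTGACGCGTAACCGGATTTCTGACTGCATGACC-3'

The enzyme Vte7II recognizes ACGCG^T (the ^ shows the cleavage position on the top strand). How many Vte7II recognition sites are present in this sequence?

2

ACGCGT occurs starting at positions 67, 74.
Vte7II cuts at 2 sites.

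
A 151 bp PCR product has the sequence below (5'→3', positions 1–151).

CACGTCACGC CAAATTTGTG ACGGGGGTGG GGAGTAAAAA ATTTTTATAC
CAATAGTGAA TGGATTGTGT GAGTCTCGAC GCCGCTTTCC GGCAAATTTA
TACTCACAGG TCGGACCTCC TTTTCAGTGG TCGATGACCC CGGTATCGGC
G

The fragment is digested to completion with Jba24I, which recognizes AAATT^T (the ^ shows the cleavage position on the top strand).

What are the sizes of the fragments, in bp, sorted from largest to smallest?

Jba24I sites (AAATTT) start at positions 12, 39, 94.
Jba24I cuts after base 5 of each site (before the last base), so after positions 16, 43, 98.
Linear molecule, 3 cuts → 4 fragments:
  1–16 → 16 bp
  17–43 → 27 bp
  44–98 → 55 bp
  99–151 → 53 bp
Sorted largest to smallest: 55, 53, 27, 16 bp.

55, 53, 27, 16 bp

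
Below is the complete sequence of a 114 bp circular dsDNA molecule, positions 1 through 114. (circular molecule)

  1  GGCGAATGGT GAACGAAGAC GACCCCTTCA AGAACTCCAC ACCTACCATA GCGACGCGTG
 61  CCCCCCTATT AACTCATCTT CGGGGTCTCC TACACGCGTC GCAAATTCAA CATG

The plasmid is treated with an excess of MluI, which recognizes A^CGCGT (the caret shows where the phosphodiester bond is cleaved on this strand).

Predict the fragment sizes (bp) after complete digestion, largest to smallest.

74, 40 bp

MluI sites (ACGCGT) start at positions 54, 94.
MluI cuts after the first base of each site, so after positions 54, 94.
Circular molecule, 2 cuts → 2 fragments:
  55–94 → 40 bp
  95–114 then 1–54 → 20 + 54 = 74 bp
Sorted largest to smallest: 74, 40 bp.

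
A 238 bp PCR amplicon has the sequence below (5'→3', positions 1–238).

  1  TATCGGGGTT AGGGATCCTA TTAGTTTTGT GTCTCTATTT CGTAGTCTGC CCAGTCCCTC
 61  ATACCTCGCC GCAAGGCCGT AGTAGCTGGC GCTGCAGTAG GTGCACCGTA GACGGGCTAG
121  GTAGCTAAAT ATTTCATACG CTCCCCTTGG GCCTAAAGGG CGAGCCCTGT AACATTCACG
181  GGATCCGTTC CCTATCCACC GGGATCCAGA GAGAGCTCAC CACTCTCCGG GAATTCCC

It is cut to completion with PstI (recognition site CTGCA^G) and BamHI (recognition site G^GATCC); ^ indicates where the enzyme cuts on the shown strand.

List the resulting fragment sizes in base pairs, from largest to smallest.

The PstI site (CTGCAG) starts at position 92.
PstI cuts after base 5 of each site (before the last base), so after position 96.
BamHI sites (GGATCC) start at positions 13, 181, 202.
BamHI cuts after the first base of each site, so after positions 13, 181, 202.
Combined cut positions: 13, 96, 181, 202.
Linear molecule, 4 cuts → 5 fragments:
  1–13 → 13 bp
  14–96 → 83 bp
  97–181 → 85 bp
  182–202 → 21 bp
  203–238 → 36 bp
Sorted largest to smallest: 85, 83, 36, 21, 13 bp.

85, 83, 36, 21, 13 bp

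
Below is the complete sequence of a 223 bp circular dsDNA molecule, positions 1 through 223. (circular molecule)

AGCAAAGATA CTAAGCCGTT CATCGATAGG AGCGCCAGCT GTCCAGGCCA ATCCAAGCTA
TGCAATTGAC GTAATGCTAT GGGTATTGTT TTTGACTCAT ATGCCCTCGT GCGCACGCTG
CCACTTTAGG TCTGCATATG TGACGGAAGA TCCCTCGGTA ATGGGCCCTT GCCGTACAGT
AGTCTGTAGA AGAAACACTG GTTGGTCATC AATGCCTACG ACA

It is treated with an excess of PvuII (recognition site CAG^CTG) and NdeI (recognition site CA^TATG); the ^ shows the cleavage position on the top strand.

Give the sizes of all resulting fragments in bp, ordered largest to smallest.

The PvuII site (CAGCTG) starts at position 36.
PvuII cuts after base 3 of each site, so after position 38.
NdeI sites (CATATG) start at positions 98, 135.
NdeI cuts after base 2 of each site, so after positions 99, 136.
Combined cut positions: 38, 99, 136.
Circular molecule, 3 cuts → 3 fragments:
  39–99 → 61 bp
  100–136 → 37 bp
  137–223 then 1–38 → 87 + 38 = 125 bp
Sorted largest to smallest: 125, 61, 37 bp.

125, 61, 37 bp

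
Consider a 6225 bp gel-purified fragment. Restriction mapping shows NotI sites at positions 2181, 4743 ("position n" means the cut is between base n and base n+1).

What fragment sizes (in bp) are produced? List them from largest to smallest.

2562, 2181, 1482 bp

Linear molecule, 2 cuts → 3 fragments:
  2181 − 0 = 2181 bp
  4743 − 2181 = 2562 bp
  6225 − 4743 = 1482 bp
Sorted largest to smallest: 2562, 2181, 1482 bp.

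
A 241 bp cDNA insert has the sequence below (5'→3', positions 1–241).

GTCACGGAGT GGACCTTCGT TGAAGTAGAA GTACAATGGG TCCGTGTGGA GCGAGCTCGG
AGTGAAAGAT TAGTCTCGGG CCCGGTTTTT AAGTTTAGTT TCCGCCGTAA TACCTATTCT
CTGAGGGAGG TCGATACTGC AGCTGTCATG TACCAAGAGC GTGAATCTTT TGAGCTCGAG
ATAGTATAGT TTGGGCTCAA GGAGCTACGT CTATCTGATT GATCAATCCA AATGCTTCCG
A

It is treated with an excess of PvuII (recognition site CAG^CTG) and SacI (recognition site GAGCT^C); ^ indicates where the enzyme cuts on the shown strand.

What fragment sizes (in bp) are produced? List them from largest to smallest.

The PvuII site (CAGCTG) starts at position 140.
PvuII cuts after base 3 of each site, so after position 142.
SacI sites (GAGCTC) start at positions 53, 172.
SacI cuts after base 5 of each site (before the last base), so after positions 57, 176.
Combined cut positions: 57, 142, 176.
Linear molecule, 3 cuts → 4 fragments:
  1–57 → 57 bp
  58–142 → 85 bp
  143–176 → 34 bp
  177–241 → 65 bp
Sorted largest to smallest: 85, 65, 57, 34 bp.

85, 65, 57, 34 bp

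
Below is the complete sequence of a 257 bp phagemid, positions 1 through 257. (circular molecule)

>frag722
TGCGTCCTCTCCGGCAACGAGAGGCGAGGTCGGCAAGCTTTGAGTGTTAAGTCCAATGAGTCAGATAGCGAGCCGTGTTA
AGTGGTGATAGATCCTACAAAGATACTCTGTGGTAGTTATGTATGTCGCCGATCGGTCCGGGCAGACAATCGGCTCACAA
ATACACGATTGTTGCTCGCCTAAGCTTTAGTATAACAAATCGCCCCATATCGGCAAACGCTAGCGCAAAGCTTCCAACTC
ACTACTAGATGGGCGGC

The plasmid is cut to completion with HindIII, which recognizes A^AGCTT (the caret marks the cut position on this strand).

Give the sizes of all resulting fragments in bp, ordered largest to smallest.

HindIII sites (AAGCTT) start at positions 35, 182, 228.
HindIII cuts after the first base of each site, so after positions 35, 182, 228.
Circular molecule, 3 cuts → 3 fragments:
  36–182 → 147 bp
  183–228 → 46 bp
  229–257 then 1–35 → 29 + 35 = 64 bp
Sorted largest to smallest: 147, 64, 46 bp.

147, 64, 46 bp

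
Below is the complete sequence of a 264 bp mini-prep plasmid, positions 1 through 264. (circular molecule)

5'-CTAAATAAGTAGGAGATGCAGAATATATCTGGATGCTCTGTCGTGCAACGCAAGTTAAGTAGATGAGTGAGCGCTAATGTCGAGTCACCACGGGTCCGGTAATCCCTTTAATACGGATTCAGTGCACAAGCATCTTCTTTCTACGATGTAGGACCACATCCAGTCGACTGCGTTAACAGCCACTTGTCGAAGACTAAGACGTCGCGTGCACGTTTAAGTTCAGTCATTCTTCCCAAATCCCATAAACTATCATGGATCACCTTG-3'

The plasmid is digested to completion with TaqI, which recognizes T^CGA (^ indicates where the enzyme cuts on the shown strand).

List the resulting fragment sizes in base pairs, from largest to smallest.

157, 84, 23 bp

TaqI sites (TCGA) start at positions 80, 164, 187.
TaqI cuts after the first base of each site, so after positions 80, 164, 187.
Circular molecule, 3 cuts → 3 fragments:
  81–164 → 84 bp
  165–187 → 23 bp
  188–264 then 1–80 → 77 + 80 = 157 bp
Sorted largest to smallest: 157, 84, 23 bp.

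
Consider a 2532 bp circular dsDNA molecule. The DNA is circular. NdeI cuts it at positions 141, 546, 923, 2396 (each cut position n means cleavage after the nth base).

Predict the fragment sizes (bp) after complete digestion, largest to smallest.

Circular molecule, 4 cuts → 4 fragments:
  546 − 141 = 405 bp
  923 − 546 = 377 bp
  2396 − 923 = 1473 bp
  wrap: 2532 − 2396 + 141 = 277 bp
Sorted largest to smallest: 1473, 405, 377, 277 bp.

1473, 405, 377, 277 bp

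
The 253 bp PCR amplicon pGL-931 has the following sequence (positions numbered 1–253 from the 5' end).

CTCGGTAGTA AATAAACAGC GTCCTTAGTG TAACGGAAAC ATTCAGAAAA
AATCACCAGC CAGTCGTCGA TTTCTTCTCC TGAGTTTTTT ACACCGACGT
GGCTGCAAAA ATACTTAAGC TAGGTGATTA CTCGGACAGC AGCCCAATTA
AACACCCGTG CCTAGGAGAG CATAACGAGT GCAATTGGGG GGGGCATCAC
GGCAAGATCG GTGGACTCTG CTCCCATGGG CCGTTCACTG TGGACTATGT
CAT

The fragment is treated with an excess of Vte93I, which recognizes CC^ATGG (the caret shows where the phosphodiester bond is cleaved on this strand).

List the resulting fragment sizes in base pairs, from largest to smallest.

The Vte93I site (CCATGG) starts at position 224.
Vte93I cuts after base 2 of each site, so after position 225.
Linear molecule, 1 cut → 2 fragments:
  1–225 → 225 bp
  226–253 → 28 bp
Sorted largest to smallest: 225, 28 bp.

225, 28 bp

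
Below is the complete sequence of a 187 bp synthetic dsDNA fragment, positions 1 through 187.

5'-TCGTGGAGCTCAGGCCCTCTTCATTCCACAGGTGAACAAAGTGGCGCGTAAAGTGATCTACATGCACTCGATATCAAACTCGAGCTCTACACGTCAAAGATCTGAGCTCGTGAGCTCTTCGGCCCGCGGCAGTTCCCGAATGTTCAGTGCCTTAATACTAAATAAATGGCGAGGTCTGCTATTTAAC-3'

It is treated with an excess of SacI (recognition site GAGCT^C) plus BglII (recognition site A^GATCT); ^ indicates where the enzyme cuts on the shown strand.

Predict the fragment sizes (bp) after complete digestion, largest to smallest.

76, 71, 12, 10, 10, 8 bp

SacI sites (GAGCTC) start at positions 6, 82, 104, 112.
SacI cuts after base 5 of each site (before the last base), so after positions 10, 86, 108, 116.
The BglII site (AGATCT) starts at position 98.
BglII cuts after the first base of each site, so after position 98.
Combined cut positions: 10, 86, 98, 108, 116.
Linear molecule, 5 cuts → 6 fragments:
  1–10 → 10 bp
  11–86 → 76 bp
  87–98 → 12 bp
  99–108 → 10 bp
  109–116 → 8 bp
  117–187 → 71 bp
Sorted largest to smallest: 76, 71, 12, 10, 10, 8 bp.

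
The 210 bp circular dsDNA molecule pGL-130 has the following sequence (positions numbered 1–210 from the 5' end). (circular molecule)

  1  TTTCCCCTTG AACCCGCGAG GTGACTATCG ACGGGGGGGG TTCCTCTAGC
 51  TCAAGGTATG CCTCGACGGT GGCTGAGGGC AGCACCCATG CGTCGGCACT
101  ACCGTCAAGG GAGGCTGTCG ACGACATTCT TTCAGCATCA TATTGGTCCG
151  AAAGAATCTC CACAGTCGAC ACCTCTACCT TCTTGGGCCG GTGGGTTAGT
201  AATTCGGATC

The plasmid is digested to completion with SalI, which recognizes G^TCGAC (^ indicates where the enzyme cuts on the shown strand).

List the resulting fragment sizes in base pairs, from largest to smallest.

162, 48 bp

SalI sites (GTCGAC) start at positions 117, 165.
SalI cuts after the first base of each site, so after positions 117, 165.
Circular molecule, 2 cuts → 2 fragments:
  118–165 → 48 bp
  166–210 then 1–117 → 45 + 117 = 162 bp
Sorted largest to smallest: 162, 48 bp.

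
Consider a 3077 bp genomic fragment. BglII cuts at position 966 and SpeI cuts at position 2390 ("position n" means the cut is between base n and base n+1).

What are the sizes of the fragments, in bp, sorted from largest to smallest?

1424, 966, 687 bp

Combined cut positions (sorted): 966, 2390.
Linear molecule, 2 cuts → 3 fragments:
  966 − 0 = 966 bp
  2390 − 966 = 1424 bp
  3077 − 2390 = 687 bp
Sorted largest to smallest: 1424, 966, 687 bp.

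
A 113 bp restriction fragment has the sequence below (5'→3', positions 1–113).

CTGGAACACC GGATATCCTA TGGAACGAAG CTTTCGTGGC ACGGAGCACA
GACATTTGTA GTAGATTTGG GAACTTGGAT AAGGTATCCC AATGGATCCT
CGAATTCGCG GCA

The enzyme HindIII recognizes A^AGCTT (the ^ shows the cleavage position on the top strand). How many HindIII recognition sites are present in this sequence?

1

AAGCTT occurs starting at position 28.
HindIII cuts at 1 site.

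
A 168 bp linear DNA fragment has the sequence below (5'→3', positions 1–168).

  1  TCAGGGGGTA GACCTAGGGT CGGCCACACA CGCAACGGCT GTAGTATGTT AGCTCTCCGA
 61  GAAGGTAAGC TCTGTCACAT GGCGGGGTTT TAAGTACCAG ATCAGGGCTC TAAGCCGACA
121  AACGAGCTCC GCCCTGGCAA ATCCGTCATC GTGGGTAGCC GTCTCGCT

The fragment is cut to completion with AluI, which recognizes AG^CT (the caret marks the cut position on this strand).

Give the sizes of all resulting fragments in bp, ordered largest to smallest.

57, 52, 42, 17 bp

AluI sites (AGCT) start at positions 51, 68, 125.
AluI cuts after base 2 of each site, so after positions 52, 69, 126.
Linear molecule, 3 cuts → 4 fragments:
  1–52 → 52 bp
  53–69 → 17 bp
  70–126 → 57 bp
  127–168 → 42 bp
Sorted largest to smallest: 57, 52, 42, 17 bp.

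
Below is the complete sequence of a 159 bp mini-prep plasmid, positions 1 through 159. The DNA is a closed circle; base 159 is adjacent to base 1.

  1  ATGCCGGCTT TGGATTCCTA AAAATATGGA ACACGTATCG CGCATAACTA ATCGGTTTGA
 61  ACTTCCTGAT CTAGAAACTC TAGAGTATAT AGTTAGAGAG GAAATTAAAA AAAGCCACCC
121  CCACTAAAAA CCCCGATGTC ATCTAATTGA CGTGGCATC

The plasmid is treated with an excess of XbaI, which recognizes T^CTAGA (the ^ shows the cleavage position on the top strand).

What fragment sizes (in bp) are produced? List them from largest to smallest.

XbaI sites (TCTAGA) start at positions 70, 79.
XbaI cuts after the first base of each site, so after positions 70, 79.
Circular molecule, 2 cuts → 2 fragments:
  71–79 → 9 bp
  80–159 then 1–70 → 80 + 70 = 150 bp
Sorted largest to smallest: 150, 9 bp.

150, 9 bp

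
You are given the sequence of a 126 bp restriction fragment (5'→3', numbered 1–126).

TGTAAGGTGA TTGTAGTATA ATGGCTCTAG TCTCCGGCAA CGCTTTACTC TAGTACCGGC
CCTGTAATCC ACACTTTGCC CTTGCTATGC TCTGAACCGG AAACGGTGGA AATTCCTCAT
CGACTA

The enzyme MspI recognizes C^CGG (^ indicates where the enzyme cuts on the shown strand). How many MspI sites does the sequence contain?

3

CCGG occurs starting at positions 34, 56, 97.
MspI cuts at 3 sites.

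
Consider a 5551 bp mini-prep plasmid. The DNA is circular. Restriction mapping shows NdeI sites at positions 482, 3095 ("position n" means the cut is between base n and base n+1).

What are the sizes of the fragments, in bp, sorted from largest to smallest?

Circular molecule, 2 cuts → 2 fragments:
  3095 − 482 = 2613 bp
  wrap: 5551 − 3095 + 482 = 2938 bp
Sorted largest to smallest: 2938, 2613 bp.

2938, 2613 bp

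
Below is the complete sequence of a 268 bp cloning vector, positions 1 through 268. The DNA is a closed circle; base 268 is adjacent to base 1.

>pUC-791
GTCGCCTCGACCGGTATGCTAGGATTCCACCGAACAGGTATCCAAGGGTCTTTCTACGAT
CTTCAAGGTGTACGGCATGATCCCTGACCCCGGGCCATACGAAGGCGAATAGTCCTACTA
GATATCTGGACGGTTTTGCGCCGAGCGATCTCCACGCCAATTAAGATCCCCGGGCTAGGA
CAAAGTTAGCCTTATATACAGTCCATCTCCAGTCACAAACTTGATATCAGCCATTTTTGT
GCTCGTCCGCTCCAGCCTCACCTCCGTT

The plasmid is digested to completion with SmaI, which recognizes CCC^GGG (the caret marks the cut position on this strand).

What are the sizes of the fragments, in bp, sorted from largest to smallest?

188, 80 bp

SmaI sites (CCCGGG) start at positions 89, 169.
SmaI cuts after base 3 of each site, so after positions 91, 171.
Circular molecule, 2 cuts → 2 fragments:
  92–171 → 80 bp
  172–268 then 1–91 → 97 + 91 = 188 bp
Sorted largest to smallest: 188, 80 bp.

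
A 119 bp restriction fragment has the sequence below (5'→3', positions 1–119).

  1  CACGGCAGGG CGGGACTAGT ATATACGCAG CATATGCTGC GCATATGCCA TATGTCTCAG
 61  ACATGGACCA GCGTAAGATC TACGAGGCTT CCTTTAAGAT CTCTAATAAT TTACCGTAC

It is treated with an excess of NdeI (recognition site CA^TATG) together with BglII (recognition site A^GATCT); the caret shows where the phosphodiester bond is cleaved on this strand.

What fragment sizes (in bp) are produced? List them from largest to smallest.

NdeI sites (CATATG) start at positions 31, 42, 49.
NdeI cuts after base 2 of each site, so after positions 32, 43, 50.
BglII sites (AGATCT) start at positions 76, 97.
BglII cuts after the first base of each site, so after positions 76, 97.
Combined cut positions: 32, 43, 50, 76, 97.
Linear molecule, 5 cuts → 6 fragments:
  1–32 → 32 bp
  33–43 → 11 bp
  44–50 → 7 bp
  51–76 → 26 bp
  77–97 → 21 bp
  98–119 → 22 bp
Sorted largest to smallest: 32, 26, 22, 21, 11, 7 bp.

32, 26, 22, 21, 11, 7 bp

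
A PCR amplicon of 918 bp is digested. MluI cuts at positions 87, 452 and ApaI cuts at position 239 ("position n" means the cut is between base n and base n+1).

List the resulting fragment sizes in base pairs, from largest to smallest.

Combined cut positions (sorted): 87, 239, 452.
Linear molecule, 3 cuts → 4 fragments:
  87 − 0 = 87 bp
  239 − 87 = 152 bp
  452 − 239 = 213 bp
  918 − 452 = 466 bp
Sorted largest to smallest: 466, 213, 152, 87 bp.

466, 213, 152, 87 bp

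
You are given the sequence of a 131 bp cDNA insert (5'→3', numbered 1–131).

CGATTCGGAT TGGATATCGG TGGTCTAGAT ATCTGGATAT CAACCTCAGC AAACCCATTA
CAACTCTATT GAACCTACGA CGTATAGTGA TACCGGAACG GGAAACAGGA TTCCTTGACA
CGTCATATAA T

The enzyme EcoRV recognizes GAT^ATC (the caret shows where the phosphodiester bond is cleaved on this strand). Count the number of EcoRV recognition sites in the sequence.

GATATC occurs starting at positions 13, 28, 36.
EcoRV cuts at 3 sites.

3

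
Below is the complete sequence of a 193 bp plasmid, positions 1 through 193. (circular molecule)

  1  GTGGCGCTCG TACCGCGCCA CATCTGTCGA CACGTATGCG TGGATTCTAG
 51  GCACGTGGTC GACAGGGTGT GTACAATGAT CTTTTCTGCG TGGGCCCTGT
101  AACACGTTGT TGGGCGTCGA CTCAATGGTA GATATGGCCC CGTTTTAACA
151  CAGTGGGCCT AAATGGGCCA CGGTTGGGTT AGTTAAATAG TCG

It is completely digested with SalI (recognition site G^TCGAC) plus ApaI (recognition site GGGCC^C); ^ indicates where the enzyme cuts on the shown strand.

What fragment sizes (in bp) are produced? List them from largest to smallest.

SalI sites (GTCGAC) start at positions 26, 58, 116.
SalI cuts after the first base of each site, so after positions 26, 58, 116.
The ApaI site (GGGCCC) starts at position 92.
ApaI cuts after base 5 of each site (before the last base), so after position 96.
Combined cut positions: 26, 58, 96, 116.
Circular molecule, 4 cuts → 4 fragments:
  27–58 → 32 bp
  59–96 → 38 bp
  97–116 → 20 bp
  117–193 then 1–26 → 77 + 26 = 103 bp
Sorted largest to smallest: 103, 38, 32, 20 bp.

103, 38, 32, 20 bp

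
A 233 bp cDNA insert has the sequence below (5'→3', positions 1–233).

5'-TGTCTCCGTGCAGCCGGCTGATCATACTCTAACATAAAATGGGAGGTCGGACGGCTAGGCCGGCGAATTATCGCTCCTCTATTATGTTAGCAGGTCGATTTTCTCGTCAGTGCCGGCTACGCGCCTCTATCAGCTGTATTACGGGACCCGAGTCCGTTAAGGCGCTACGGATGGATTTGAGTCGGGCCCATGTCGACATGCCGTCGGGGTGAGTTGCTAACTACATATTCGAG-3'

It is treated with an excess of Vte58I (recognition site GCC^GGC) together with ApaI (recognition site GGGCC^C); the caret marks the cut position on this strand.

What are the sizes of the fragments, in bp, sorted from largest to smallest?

Vte58I sites (GCCGGC) start at positions 13, 59, 112.
Vte58I cuts after base 3 of each site, so after positions 15, 61, 114.
The ApaI site (GGGCCC) starts at position 184.
ApaI cuts after base 5 of each site (before the last base), so after position 188.
Combined cut positions: 15, 61, 114, 188.
Linear molecule, 4 cuts → 5 fragments:
  1–15 → 15 bp
  16–61 → 46 bp
  62–114 → 53 bp
  115–188 → 74 bp
  189–233 → 45 bp
Sorted largest to smallest: 74, 53, 46, 45, 15 bp.

74, 53, 46, 45, 15 bp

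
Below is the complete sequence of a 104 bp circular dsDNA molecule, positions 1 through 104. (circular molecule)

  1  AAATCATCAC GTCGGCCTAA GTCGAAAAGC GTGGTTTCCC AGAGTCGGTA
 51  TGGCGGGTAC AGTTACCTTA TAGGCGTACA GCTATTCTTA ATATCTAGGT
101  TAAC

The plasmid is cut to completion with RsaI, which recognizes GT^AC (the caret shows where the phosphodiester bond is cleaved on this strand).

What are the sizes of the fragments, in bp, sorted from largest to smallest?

RsaI sites (GTAC) start at positions 57, 76.
RsaI cuts after base 2 of each site, so after positions 58, 77.
Circular molecule, 2 cuts → 2 fragments:
  59–77 → 19 bp
  78–104 then 1–58 → 27 + 58 = 85 bp
Sorted largest to smallest: 85, 19 bp.

85, 19 bp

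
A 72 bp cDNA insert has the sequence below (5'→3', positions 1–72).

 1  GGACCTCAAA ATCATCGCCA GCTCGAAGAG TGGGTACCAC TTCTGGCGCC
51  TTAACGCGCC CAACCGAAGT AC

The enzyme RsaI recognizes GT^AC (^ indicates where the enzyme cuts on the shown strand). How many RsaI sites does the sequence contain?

2

GTAC occurs starting at positions 34, 69.
RsaI cuts at 2 sites.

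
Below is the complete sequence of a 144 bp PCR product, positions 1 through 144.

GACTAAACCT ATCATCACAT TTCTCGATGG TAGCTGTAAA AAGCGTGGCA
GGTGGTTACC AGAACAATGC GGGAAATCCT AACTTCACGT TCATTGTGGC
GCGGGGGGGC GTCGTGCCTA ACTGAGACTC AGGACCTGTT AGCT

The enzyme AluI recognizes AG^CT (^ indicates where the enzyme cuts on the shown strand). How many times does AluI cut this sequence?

AGCT occurs starting at positions 32, 141.
AluI cuts at 2 sites.

2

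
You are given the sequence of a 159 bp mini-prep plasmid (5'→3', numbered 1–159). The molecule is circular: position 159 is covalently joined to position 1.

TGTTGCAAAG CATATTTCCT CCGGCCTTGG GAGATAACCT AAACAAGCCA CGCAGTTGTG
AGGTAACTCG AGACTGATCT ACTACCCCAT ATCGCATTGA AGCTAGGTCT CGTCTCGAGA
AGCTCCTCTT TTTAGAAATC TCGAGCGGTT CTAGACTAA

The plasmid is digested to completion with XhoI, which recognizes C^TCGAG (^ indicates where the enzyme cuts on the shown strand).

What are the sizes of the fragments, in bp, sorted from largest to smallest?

XhoI sites (CTCGAG) start at positions 67, 114, 140.
XhoI cuts after the first base of each site, so after positions 67, 114, 140.
Circular molecule, 3 cuts → 3 fragments:
  68–114 → 47 bp
  115–140 → 26 bp
  141–159 then 1–67 → 19 + 67 = 86 bp
Sorted largest to smallest: 86, 47, 26 bp.

86, 47, 26 bp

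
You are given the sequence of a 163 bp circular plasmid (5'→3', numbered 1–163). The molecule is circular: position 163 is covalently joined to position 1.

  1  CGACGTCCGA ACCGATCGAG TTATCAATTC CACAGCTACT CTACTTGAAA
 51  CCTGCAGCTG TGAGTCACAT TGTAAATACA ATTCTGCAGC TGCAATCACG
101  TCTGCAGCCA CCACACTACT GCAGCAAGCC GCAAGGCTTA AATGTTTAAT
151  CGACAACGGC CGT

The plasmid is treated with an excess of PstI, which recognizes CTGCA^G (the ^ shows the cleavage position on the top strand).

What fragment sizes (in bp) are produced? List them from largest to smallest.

96, 32, 18, 17 bp

PstI sites (CTGCAG) start at positions 52, 84, 102, 119.
PstI cuts after base 5 of each site (before the last base), so after positions 56, 88, 106, 123.
Circular molecule, 4 cuts → 4 fragments:
  57–88 → 32 bp
  89–106 → 18 bp
  107–123 → 17 bp
  124–163 then 1–56 → 40 + 56 = 96 bp
Sorted largest to smallest: 96, 32, 18, 17 bp.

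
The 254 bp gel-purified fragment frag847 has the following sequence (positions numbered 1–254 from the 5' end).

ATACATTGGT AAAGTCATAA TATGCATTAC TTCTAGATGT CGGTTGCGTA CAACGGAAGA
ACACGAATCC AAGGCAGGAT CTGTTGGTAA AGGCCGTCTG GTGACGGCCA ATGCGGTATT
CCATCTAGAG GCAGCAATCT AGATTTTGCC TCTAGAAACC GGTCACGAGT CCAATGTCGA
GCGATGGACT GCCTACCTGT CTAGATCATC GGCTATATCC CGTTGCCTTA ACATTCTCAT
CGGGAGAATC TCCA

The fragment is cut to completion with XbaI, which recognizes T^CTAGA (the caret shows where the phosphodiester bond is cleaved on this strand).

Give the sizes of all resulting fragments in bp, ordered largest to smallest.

XbaI sites (TCTAGA) start at positions 32, 124, 138, 151, 200.
XbaI cuts after the first base of each site, so after positions 32, 124, 138, 151, 200.
Linear molecule, 5 cuts → 6 fragments:
  1–32 → 32 bp
  33–124 → 92 bp
  125–138 → 14 bp
  139–151 → 13 bp
  152–200 → 49 bp
  201–254 → 54 bp
Sorted largest to smallest: 92, 54, 49, 32, 14, 13 bp.

92, 54, 49, 32, 14, 13 bp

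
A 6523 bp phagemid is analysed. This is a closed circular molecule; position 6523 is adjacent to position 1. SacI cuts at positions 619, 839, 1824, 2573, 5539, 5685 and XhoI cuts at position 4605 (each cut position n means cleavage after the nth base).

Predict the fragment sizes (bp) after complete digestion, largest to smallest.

2032, 1457, 985, 934, 749, 220, 146 bp

Combined cut positions (sorted): 619, 839, 1824, 2573, 4605, 5539, 5685.
Circular molecule, 7 cuts → 7 fragments:
  839 − 619 = 220 bp
  1824 − 839 = 985 bp
  2573 − 1824 = 749 bp
  4605 − 2573 = 2032 bp
  5539 − 4605 = 934 bp
  5685 − 5539 = 146 bp
  wrap: 6523 − 5685 + 619 = 1457 bp
Sorted largest to smallest: 2032, 1457, 985, 934, 749, 220, 146 bp.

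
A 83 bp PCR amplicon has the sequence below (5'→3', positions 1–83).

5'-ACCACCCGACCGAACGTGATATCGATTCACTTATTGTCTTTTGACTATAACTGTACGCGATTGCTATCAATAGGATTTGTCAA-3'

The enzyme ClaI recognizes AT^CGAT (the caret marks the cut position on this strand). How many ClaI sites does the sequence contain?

1

ATCGAT occurs starting at position 21.
ClaI cuts at 1 site.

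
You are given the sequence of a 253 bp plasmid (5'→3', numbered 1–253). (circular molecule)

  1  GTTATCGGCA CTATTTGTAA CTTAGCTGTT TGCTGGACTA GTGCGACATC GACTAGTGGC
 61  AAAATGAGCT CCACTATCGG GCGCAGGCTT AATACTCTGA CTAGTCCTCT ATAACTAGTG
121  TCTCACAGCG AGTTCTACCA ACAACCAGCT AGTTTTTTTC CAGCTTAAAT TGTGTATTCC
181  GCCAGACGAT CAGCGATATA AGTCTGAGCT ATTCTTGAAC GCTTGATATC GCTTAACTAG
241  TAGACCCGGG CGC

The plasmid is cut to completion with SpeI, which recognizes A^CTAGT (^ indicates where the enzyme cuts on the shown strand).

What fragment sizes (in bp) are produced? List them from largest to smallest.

122, 54, 48, 15, 14 bp

SpeI sites (ACTAGT) start at positions 37, 52, 100, 114, 236.
SpeI cuts after the first base of each site, so after positions 37, 52, 100, 114, 236.
Circular molecule, 5 cuts → 5 fragments:
  38–52 → 15 bp
  53–100 → 48 bp
  101–114 → 14 bp
  115–236 → 122 bp
  237–253 then 1–37 → 17 + 37 = 54 bp
Sorted largest to smallest: 122, 54, 48, 15, 14 bp.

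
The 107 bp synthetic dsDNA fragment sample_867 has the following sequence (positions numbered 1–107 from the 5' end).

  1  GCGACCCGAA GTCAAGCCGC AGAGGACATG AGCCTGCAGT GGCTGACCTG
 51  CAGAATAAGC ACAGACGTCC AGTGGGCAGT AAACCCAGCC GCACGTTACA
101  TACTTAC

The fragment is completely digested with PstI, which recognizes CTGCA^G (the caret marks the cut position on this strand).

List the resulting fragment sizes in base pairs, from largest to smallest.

PstI sites (CTGCAG) start at positions 34, 48.
PstI cuts after base 5 of each site (before the last base), so after positions 38, 52.
Linear molecule, 2 cuts → 3 fragments:
  1–38 → 38 bp
  39–52 → 14 bp
  53–107 → 55 bp
Sorted largest to smallest: 55, 38, 14 bp.

55, 38, 14 bp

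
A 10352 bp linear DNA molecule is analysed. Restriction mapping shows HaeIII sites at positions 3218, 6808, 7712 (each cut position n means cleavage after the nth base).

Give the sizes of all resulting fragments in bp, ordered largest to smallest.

3590, 3218, 2640, 904 bp

Linear molecule, 3 cuts → 4 fragments:
  3218 − 0 = 3218 bp
  6808 − 3218 = 3590 bp
  7712 − 6808 = 904 bp
  10352 − 7712 = 2640 bp
Sorted largest to smallest: 3590, 3218, 2640, 904 bp.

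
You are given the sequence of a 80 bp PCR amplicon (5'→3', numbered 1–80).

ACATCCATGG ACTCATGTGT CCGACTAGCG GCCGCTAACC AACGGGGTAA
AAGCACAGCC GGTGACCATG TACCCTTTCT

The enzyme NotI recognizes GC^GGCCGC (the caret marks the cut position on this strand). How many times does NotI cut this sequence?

GCGGCCGC occurs starting at position 28.
NotI cuts at 1 site.

1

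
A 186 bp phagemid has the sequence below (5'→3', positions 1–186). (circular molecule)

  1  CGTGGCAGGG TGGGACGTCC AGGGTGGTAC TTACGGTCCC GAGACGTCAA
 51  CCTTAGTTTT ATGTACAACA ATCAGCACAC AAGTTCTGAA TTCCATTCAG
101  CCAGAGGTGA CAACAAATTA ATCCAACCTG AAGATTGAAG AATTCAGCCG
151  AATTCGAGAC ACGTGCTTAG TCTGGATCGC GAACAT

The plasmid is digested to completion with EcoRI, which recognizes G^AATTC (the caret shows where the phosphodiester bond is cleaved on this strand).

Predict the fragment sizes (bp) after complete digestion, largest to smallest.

124, 52, 10 bp

EcoRI sites (GAATTC) start at positions 88, 140, 150.
EcoRI cuts after the first base of each site, so after positions 88, 140, 150.
Circular molecule, 3 cuts → 3 fragments:
  89–140 → 52 bp
  141–150 → 10 bp
  151–186 then 1–88 → 36 + 88 = 124 bp
Sorted largest to smallest: 124, 52, 10 bp.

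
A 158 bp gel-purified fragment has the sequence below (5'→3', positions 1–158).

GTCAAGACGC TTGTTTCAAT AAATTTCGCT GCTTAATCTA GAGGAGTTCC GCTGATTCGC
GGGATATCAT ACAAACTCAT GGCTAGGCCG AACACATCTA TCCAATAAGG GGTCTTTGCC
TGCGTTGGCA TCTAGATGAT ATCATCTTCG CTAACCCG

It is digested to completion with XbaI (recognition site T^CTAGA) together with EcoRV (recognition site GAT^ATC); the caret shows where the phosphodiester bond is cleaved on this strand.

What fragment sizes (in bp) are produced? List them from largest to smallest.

XbaI sites (TCTAGA) start at positions 37, 131.
XbaI cuts after the first base of each site, so after positions 37, 131.
EcoRV sites (GATATC) start at positions 63, 138.
EcoRV cuts after base 3 of each site, so after positions 65, 140.
Combined cut positions: 37, 65, 131, 140.
Linear molecule, 4 cuts → 5 fragments:
  1–37 → 37 bp
  38–65 → 28 bp
  66–131 → 66 bp
  132–140 → 9 bp
  141–158 → 18 bp
Sorted largest to smallest: 66, 37, 28, 18, 9 bp.

66, 37, 28, 18, 9 bp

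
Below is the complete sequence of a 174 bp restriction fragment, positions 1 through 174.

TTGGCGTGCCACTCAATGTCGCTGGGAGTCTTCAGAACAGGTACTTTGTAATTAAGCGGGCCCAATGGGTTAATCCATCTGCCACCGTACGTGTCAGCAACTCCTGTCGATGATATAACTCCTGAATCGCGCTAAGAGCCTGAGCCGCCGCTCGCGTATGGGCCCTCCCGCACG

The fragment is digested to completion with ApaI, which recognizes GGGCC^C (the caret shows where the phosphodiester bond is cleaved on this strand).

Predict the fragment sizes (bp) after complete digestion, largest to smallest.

ApaI sites (GGGCCC) start at positions 58, 160.
ApaI cuts after base 5 of each site (before the last base), so after positions 62, 164.
Linear molecule, 2 cuts → 3 fragments:
  1–62 → 62 bp
  63–164 → 102 bp
  165–174 → 10 bp
Sorted largest to smallest: 102, 62, 10 bp.

102, 62, 10 bp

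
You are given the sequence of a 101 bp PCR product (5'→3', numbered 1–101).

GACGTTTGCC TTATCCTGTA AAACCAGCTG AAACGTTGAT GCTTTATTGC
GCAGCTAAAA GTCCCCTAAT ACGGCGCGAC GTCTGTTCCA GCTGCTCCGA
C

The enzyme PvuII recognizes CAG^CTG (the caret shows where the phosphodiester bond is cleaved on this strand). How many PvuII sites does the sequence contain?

2

CAGCTG occurs starting at positions 25, 89.
PvuII cuts at 2 sites.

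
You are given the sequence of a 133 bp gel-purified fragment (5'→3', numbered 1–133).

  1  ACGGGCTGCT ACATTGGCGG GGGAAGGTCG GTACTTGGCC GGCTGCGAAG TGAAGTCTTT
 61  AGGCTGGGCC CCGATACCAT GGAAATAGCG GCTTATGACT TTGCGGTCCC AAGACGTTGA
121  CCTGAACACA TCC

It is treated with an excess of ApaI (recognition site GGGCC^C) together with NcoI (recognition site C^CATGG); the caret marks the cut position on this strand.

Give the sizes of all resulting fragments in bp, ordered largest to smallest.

The ApaI site (GGGCCC) starts at position 66.
ApaI cuts after base 5 of each site (before the last base), so after position 70.
The NcoI site (CCATGG) starts at position 77.
NcoI cuts after the first base of each site, so after position 77.
Combined cut positions: 70, 77.
Linear molecule, 2 cuts → 3 fragments:
  1–70 → 70 bp
  71–77 → 7 bp
  78–133 → 56 bp
Sorted largest to smallest: 70, 56, 7 bp.

70, 56, 7 bp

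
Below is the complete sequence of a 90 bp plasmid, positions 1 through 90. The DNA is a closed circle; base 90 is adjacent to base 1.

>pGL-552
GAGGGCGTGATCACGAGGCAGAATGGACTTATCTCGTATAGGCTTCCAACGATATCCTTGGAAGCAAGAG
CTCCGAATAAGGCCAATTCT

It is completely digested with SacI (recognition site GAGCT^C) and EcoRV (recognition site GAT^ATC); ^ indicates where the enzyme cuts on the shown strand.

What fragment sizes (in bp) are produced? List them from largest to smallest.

71, 19 bp

The SacI site (GAGCTC) starts at position 68.
SacI cuts after base 5 of each site (before the last base), so after position 72.
The EcoRV site (GATATC) starts at position 51.
EcoRV cuts after base 3 of each site, so after position 53.
Combined cut positions: 53, 72.
Circular molecule, 2 cuts → 2 fragments:
  54–72 → 19 bp
  73–90 then 1–53 → 18 + 53 = 71 bp
Sorted largest to smallest: 71, 19 bp.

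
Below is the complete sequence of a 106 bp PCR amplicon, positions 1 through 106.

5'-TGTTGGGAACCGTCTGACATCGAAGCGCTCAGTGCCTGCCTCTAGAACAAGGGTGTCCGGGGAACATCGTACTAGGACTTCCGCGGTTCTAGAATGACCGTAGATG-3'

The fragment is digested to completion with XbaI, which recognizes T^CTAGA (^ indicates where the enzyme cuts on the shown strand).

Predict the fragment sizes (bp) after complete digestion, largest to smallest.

47, 41, 18 bp

XbaI sites (TCTAGA) start at positions 41, 88.
XbaI cuts after the first base of each site, so after positions 41, 88.
Linear molecule, 2 cuts → 3 fragments:
  1–41 → 41 bp
  42–88 → 47 bp
  89–106 → 18 bp
Sorted largest to smallest: 47, 41, 18 bp.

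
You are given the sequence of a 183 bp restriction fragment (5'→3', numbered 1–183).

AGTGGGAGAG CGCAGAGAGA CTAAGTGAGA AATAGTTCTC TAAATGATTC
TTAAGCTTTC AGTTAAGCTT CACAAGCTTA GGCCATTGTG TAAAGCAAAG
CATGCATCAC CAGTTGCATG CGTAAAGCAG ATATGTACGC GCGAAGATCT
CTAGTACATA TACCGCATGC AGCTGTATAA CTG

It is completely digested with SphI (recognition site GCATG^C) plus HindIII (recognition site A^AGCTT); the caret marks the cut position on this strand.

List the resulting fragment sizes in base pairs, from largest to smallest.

53, 49, 30, 16, 14, 12, 9 bp

SphI sites (GCATGC) start at positions 100, 116, 165.
SphI cuts after base 5 of each site (before the last base), so after positions 104, 120, 169.
HindIII sites (AAGCTT) start at positions 53, 65, 74.
HindIII cuts after the first base of each site, so after positions 53, 65, 74.
Combined cut positions: 53, 65, 74, 104, 120, 169.
Linear molecule, 6 cuts → 7 fragments:
  1–53 → 53 bp
  54–65 → 12 bp
  66–74 → 9 bp
  75–104 → 30 bp
  105–120 → 16 bp
  121–169 → 49 bp
  170–183 → 14 bp
Sorted largest to smallest: 53, 49, 30, 16, 14, 12, 9 bp.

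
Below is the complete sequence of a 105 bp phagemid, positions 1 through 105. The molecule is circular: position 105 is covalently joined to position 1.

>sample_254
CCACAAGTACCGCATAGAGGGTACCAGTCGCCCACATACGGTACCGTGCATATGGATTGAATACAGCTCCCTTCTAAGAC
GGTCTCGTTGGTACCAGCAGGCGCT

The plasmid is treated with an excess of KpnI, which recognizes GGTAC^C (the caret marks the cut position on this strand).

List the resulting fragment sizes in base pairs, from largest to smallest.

KpnI sites (GGTACC) start at positions 20, 40, 90.
KpnI cuts after base 5 of each site (before the last base), so after positions 24, 44, 94.
Circular molecule, 3 cuts → 3 fragments:
  25–44 → 20 bp
  45–94 → 50 bp
  95–105 then 1–24 → 11 + 24 = 35 bp
Sorted largest to smallest: 50, 35, 20 bp.

50, 35, 20 bp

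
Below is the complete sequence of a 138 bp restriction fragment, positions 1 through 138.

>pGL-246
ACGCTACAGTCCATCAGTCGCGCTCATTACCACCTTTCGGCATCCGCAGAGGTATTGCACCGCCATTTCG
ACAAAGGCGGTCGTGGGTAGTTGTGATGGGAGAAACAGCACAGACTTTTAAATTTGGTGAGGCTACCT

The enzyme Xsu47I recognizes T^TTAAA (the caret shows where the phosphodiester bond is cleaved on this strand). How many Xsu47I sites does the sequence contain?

TTTAAA occurs starting at position 117.
Xsu47I cuts at 1 site.

1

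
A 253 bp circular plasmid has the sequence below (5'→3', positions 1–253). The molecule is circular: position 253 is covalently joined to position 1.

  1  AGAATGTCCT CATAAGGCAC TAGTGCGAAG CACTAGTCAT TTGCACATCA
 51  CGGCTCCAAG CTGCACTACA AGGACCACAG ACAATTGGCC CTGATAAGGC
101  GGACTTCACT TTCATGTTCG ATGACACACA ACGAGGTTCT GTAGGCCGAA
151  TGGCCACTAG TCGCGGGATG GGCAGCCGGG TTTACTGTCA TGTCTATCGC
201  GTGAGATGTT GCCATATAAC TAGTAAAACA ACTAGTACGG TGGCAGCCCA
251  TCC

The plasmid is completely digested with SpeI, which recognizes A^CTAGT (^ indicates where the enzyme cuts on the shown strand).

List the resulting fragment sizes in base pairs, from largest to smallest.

SpeI sites (ACTAGT) start at positions 19, 32, 156, 219, 231.
SpeI cuts after the first base of each site, so after positions 19, 32, 156, 219, 231.
Circular molecule, 5 cuts → 5 fragments:
  20–32 → 13 bp
  33–156 → 124 bp
  157–219 → 63 bp
  220–231 → 12 bp
  232–253 then 1–19 → 22 + 19 = 41 bp
Sorted largest to smallest: 124, 63, 41, 13, 12 bp.

124, 63, 41, 13, 12 bp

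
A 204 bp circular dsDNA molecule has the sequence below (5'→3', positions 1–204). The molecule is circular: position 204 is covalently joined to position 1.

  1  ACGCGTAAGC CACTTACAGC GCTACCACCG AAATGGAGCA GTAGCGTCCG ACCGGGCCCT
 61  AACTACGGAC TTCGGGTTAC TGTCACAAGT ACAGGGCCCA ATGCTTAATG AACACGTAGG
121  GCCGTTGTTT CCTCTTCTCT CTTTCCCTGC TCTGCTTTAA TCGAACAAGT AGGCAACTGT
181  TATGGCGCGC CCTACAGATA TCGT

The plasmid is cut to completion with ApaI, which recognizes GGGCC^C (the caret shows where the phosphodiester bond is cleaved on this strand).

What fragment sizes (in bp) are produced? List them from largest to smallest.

164, 40 bp

ApaI sites (GGGCCC) start at positions 54, 94.
ApaI cuts after base 5 of each site (before the last base), so after positions 58, 98.
Circular molecule, 2 cuts → 2 fragments:
  59–98 → 40 bp
  99–204 then 1–58 → 106 + 58 = 164 bp
Sorted largest to smallest: 164, 40 bp.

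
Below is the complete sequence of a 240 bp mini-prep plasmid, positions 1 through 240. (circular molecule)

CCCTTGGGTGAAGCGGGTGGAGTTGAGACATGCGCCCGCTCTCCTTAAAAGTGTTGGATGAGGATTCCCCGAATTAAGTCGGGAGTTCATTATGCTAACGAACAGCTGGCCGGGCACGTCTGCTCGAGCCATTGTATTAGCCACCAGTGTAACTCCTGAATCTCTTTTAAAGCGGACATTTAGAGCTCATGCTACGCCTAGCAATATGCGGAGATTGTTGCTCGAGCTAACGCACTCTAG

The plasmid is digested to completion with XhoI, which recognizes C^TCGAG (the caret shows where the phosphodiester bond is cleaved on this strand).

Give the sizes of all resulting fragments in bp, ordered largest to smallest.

XhoI sites (CTCGAG) start at positions 123, 221.
XhoI cuts after the first base of each site, so after positions 123, 221.
Circular molecule, 2 cuts → 2 fragments:
  124–221 → 98 bp
  222–240 then 1–123 → 19 + 123 = 142 bp
Sorted largest to smallest: 142, 98 bp.

142, 98 bp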